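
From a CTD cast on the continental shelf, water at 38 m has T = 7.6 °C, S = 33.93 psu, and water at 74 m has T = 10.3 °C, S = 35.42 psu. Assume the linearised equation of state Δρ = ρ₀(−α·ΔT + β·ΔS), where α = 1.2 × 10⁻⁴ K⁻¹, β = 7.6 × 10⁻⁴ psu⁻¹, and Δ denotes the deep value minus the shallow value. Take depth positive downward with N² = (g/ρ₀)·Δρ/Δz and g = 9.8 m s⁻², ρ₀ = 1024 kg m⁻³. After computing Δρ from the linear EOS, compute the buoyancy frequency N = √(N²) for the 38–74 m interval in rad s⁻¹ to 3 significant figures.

ΔT = +2.7 K, ΔS = +1.49 psu (deep − shallow).
Δρ/ρ₀ = −αΔT + βΔS = -3.24 × 10⁻⁴ + 1.1324 × 10⁻³ = 8.084 × 10⁻⁴, so Δρ ≈ 0.8278 kg m⁻³.
N² = (g/ρ₀)·Δρ/Δz = g·(Δρ/ρ₀)/Δz = 9.8 × 8.084 × 10⁻⁴ / 36 = 2.2006 × 10⁻⁴ s⁻².
N = √(2.2006 × 10⁻⁴) = 0.014834 rad s⁻¹ ≈ 0.0148 rad s⁻¹.

0.0148 rad s⁻¹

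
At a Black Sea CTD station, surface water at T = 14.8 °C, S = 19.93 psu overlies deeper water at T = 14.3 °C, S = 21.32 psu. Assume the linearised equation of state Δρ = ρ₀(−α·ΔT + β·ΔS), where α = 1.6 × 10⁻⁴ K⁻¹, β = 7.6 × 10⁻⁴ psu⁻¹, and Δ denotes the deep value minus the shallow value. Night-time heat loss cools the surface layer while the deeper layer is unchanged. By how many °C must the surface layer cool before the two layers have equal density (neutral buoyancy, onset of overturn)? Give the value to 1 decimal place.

Neutral buoyancy requires Δρ = 0, i.e. −α(T_deep − T_surf′) + β(S_deep − S_surf) = 0.
T_surf′ = T_deep − (β/α)·ΔS = 14.3 − (7.6 × 10⁻⁴/1.6 × 10⁻⁴)·(+1.39) = 7.698 °C.
Cooling required: 14.8 − (7.698) = 7.102 °C.

7.1 °C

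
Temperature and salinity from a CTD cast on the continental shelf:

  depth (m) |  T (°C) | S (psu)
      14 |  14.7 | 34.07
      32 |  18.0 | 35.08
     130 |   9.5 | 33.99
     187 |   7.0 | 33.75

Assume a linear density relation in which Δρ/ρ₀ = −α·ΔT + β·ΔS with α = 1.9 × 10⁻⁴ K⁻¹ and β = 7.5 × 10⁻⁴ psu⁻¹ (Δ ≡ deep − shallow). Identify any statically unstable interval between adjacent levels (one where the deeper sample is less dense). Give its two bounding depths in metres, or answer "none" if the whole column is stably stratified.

Evaluate Δρ/ρ₀ = −αΔT + βΔS across each adjacent pair:
  14–32 m: −αΔT+βΔS = −(1.9 × 10⁻⁴)(+3.3)+(7.5 × 10⁻⁴)(+1.01) = 1.3 × 10⁻⁴ → stable
  32–130 m: −αΔT+βΔS = −(1.9 × 10⁻⁴)(-8.5)+(7.5 × 10⁻⁴)(-1.09) = 8.0 × 10⁻⁴ → stable
  130–187 m: −αΔT+βΔS = −(1.9 × 10⁻⁴)(-2.5)+(7.5 × 10⁻⁴)(-0.24) = 3.0 × 10⁻⁴ → stable
Every interval has Δρ > 0: the column is stably stratified throughout.

none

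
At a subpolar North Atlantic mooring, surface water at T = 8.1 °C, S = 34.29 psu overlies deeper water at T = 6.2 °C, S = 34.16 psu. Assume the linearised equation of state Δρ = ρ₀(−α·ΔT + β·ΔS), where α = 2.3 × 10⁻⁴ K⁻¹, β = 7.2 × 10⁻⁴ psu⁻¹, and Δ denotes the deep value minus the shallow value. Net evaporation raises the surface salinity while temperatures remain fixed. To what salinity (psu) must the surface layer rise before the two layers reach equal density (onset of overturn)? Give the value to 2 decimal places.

Neutral buoyancy requires −α(T_deep − T_surf) + β(S_deep − S_surf′) = 0.
S_surf′ = S_deep − (α/β)·ΔT = 34.16 − (2.3 × 10⁻⁴/7.2 × 10⁻⁴)·(-1.9) = 34.7669 psu.
Increase required: 34.7669 − 34.29 = 0.4769 psu.

34.77 psu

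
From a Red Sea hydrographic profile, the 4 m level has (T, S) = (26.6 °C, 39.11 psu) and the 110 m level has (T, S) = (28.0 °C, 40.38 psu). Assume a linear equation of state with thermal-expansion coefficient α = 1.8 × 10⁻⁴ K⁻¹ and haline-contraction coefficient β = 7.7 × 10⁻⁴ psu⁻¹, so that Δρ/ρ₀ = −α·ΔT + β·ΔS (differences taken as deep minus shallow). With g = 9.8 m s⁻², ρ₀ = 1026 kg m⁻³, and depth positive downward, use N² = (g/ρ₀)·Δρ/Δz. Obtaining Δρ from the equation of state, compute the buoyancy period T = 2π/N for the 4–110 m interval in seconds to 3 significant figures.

ΔT = +1.4 K, ΔS = +1.27 psu (deep − shallow).
Δρ/ρ₀ = −αΔT + βΔS = -2.52 × 10⁻⁴ + 9.779 × 10⁻⁴ = 7.259 × 10⁻⁴, so Δρ ≈ 0.7448 kg m⁻³.
N² = (g/ρ₀)·Δρ/Δz = g·(Δρ/ρ₀)/Δz = 9.8 × 7.259 × 10⁻⁴ / 106 = 6.7112 × 10⁻⁵ s⁻².
N = √(6.7112 × 10⁻⁵) = 8.1922 × 10⁻³ rad s⁻¹ → T = 2π/N = 766.97 s ≈ 767 s.

767 s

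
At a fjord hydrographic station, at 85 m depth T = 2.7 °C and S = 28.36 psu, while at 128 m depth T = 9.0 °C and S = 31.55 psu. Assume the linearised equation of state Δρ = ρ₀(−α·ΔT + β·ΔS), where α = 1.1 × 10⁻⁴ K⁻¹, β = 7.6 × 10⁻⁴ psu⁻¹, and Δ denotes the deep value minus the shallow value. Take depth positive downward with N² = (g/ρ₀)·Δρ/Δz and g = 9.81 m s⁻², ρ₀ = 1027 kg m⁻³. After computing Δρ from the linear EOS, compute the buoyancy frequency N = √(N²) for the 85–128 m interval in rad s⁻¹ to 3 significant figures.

0.0199 rad s⁻¹

ΔT = +6.3 K, ΔS = +3.19 psu (deep − shallow).
Δρ/ρ₀ = −αΔT + βΔS = -6.93 × 10⁻⁴ + 2.4244 × 10⁻³ = 1.7314 × 10⁻³, so Δρ ≈ 1.778 kg m⁻³.
N² = (g/ρ₀)·Δρ/Δz = g·(Δρ/ρ₀)/Δz = 9.81 × 1.7314 × 10⁻³ / 43 = 3.9500 × 10⁻⁴ s⁻².
N = √(3.9500 × 10⁻⁴) = 0.019875 rad s⁻¹ ≈ 0.0199 rad s⁻¹.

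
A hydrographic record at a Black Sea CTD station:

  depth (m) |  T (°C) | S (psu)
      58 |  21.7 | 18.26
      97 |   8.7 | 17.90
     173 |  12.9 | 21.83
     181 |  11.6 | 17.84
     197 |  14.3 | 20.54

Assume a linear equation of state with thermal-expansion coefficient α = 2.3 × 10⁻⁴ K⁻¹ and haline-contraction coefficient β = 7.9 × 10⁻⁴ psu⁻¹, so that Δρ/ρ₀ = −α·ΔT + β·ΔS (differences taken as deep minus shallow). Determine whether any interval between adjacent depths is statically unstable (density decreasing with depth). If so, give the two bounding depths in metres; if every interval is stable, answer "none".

173–181 m

Evaluate Δρ/ρ₀ = −αΔT + βΔS across each adjacent pair:
  58–97 m: −αΔT+βΔS = −(2.3 × 10⁻⁴)(-13.0)+(7.9 × 10⁻⁴)(-0.36) = 2.7 × 10⁻³ → stable
  97–173 m: −αΔT+βΔS = −(2.3 × 10⁻⁴)(+4.2)+(7.9 × 10⁻⁴)(+3.93) = 2.1 × 10⁻³ → stable
  173–181 m: −αΔT+βΔS = −(2.3 × 10⁻⁴)(-1.3)+(7.9 × 10⁻⁴)(-3.99) = -2.9 × 10⁻³ → UNSTABLE
  181–197 m: −αΔT+βΔS = −(2.3 × 10⁻⁴)(+2.7)+(7.9 × 10⁻⁴)(+2.70) = 1.5 × 10⁻³ → stable
The 173–181 m interval has Δρ < 0: lighter water underlies denser water.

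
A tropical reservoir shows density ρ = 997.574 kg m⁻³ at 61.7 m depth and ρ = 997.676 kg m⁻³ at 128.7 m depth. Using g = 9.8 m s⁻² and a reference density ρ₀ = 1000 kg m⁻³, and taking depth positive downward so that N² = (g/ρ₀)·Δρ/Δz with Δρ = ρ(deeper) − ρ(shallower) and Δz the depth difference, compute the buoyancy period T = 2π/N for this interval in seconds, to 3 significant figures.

1.63 × 10³ s

Δρ = 997.676 − 997.574 = 0.102 kg m⁻³ over Δz = 128.7 − 61.7 = 67 m.
N² = (9.8/1000) × (0.102/67) = 1.4919 × 10⁻⁵ s⁻².
N = √(1.4919 × 10⁻⁵) = 3.8625 × 10⁻³ rad s⁻¹, so T = 2π/N = 1.6267 × 10³ s ≈ 1.63 × 10³ s.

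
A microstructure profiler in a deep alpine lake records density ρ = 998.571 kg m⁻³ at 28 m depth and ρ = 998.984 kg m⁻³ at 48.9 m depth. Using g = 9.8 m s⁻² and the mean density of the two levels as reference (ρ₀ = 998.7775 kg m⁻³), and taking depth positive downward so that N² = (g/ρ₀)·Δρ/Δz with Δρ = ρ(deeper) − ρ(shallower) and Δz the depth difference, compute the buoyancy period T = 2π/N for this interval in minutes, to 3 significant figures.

Δρ = 998.984 − 998.571 = 0.413 kg m⁻³ over Δz = 48.9 − 28 = 20.9 m.
N² = (9.8/998.7775) × (0.413/20.9) = 1.9389 × 10⁻⁴ s⁻².
N = √(1.9389 × 10⁻⁴) = 0.013924 rad s⁻¹, so T = 2π/N = 451.25 s = 7.5208 min ≈ 7.52 min.

7.52 min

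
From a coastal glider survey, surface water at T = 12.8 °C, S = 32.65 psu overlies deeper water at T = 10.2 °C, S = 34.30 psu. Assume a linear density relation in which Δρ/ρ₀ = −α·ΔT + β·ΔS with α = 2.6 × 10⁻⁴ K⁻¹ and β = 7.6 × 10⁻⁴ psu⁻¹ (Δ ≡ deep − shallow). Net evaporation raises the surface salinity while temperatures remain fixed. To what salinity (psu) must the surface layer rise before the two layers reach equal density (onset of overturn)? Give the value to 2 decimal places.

Neutral buoyancy requires −α(T_deep − T_surf) + β(S_deep − S_surf′) = 0.
S_surf′ = S_deep − (α/β)·ΔT = 34.30 − (2.6 × 10⁻⁴/7.6 × 10⁻⁴)·(-2.6) = 35.1895 psu.
Increase required: 35.1895 − 32.65 = 2.5395 psu.

35.19 psu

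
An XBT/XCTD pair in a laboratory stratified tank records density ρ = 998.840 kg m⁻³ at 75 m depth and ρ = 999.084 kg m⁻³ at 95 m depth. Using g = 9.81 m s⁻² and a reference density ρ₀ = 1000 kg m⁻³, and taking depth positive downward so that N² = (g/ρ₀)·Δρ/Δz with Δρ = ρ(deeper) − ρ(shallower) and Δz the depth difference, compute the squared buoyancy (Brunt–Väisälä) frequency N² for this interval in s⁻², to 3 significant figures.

1.20 × 10⁻⁴ s⁻²

Δρ = 999.084 − 998.840 = 0.244 kg m⁻³ over Δz = 95 − 75 = 20 m.
N² = (9.81/1000) × (0.244/20) = 1.1968 × 10⁻⁴ s⁻² ≈ 1.20 × 10⁻⁴ s⁻².
A positive N² confirms static stability across the interval.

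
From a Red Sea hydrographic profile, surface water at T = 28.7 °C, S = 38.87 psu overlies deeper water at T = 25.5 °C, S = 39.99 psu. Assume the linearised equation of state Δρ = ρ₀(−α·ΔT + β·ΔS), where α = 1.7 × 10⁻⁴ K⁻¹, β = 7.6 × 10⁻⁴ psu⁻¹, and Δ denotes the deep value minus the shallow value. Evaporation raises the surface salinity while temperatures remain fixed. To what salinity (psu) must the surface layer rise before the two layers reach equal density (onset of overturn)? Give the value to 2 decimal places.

40.71 psu

Neutral buoyancy requires −α(T_deep − T_surf) + β(S_deep − S_surf′) = 0.
S_surf′ = S_deep − (α/β)·ΔT = 39.99 − (1.7 × 10⁻⁴/7.6 × 10⁻⁴)·(-3.2) = 40.7058 psu.
Increase required: 40.7058 − 38.87 = 1.8358 psu.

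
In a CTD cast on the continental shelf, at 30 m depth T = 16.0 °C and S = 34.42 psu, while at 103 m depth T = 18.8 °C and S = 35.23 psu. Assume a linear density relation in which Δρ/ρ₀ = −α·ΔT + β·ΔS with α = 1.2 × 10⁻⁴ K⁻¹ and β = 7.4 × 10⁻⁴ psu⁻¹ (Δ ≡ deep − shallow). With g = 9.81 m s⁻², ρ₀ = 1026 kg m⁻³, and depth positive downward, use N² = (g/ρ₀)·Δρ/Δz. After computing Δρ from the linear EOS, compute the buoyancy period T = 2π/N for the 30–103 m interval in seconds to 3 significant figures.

1.06 × 10³ s

ΔT = +2.8 K, ΔS = +0.81 psu (deep − shallow).
Δρ/ρ₀ = −αΔT + βΔS = -3.36 × 10⁻⁴ + 5.994 × 10⁻⁴ = 2.634 × 10⁻⁴, so Δρ ≈ 0.2702 kg m⁻³.
N² = (g/ρ₀)·Δρ/Δz = g·(Δρ/ρ₀)/Δz = 9.81 × 2.634 × 10⁻⁴ / 73 = 3.5397 × 10⁻⁵ s⁻².
N = √(3.5397 × 10⁻⁵) = 5.9495 × 10⁻³ rad s⁻¹ → T = 2π/N = 1.0561 × 10³ s ≈ 1.06 × 10³ s.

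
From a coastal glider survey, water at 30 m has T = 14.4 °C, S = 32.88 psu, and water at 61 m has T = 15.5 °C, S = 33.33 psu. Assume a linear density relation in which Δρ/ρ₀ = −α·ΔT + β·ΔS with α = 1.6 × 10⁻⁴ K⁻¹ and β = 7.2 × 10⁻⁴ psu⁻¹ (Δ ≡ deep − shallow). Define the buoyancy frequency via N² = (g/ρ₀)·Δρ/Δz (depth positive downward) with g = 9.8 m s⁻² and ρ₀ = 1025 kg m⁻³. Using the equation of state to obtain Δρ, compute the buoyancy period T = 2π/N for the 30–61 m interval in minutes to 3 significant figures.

15.3 min

ΔT = +1.1 K, ΔS = +0.45 psu (deep − shallow).
Δρ/ρ₀ = −αΔT + βΔS = -1.76 × 10⁻⁴ + 3.24 × 10⁻⁴ = 1.48 × 10⁻⁴, so Δρ ≈ 0.1517 kg m⁻³.
N² = (g/ρ₀)·Δρ/Δz = g·(Δρ/ρ₀)/Δz = 9.8 × 1.48 × 10⁻⁴ / 31 = 4.6787 × 10⁻⁵ s⁻².
N = √(4.6787 × 10⁻⁵) = 6.8401 × 10⁻³ rad s⁻¹ → T = 2π/N = 918.58 s = 15.310 min ≈ 15.3 min.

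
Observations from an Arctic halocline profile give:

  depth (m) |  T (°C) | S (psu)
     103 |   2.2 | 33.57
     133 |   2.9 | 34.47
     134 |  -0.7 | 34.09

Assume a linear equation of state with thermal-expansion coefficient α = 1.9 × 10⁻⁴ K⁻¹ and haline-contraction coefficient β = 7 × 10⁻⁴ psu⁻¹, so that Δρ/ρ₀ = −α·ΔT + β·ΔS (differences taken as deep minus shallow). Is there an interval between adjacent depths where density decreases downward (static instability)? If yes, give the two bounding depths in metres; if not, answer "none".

none

Evaluate Δρ/ρ₀ = −αΔT + βΔS across each adjacent pair:
  103–133 m: −αΔT+βΔS = −(1.9 × 10⁻⁴)(+0.7)+(7 × 10⁻⁴)(+0.90) = 5.0 × 10⁻⁴ → stable
  133–134 m: −αΔT+βΔS = −(1.9 × 10⁻⁴)(-3.6)+(7 × 10⁻⁴)(-0.38) = 4.2 × 10⁻⁴ → stable
Every interval has Δρ > 0: the column is stably stratified throughout.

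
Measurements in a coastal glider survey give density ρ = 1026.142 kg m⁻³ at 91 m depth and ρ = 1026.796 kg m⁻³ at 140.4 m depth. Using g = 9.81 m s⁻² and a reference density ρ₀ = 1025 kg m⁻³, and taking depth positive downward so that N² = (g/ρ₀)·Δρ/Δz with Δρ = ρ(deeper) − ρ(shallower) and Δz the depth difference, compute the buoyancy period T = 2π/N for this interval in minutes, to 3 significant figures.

9.30 min

Δρ = 1026.796 − 1026.142 = 0.654 kg m⁻³ over Δz = 140.4 − 91 = 49.4 m.
N² = (9.81/1025) × (0.654/49.4) = 1.2671 × 10⁻⁴ s⁻².
N = √(1.2671 × 10⁻⁴) = 0.011257 rad s⁻¹, so T = 2π/N = 558.16 s = 9.3027 min ≈ 9.30 min.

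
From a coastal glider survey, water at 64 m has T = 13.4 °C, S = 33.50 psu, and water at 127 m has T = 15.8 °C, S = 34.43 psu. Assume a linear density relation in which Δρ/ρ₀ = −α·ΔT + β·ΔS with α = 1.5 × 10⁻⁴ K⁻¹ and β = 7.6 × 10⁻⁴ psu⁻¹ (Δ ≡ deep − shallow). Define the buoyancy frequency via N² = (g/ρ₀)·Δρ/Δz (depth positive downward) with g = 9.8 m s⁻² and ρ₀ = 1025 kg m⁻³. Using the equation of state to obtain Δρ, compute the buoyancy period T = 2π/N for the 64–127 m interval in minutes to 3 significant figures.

ΔT = +2.4 K, ΔS = +0.93 psu (deep − shallow).
Δρ/ρ₀ = −αΔT + βΔS = -3.60 × 10⁻⁴ + 7.068 × 10⁻⁴ = 3.468 × 10⁻⁴, so Δρ ≈ 0.3555 kg m⁻³.
N² = (g/ρ₀)·Δρ/Δz = g·(Δρ/ρ₀)/Δz = 9.8 × 3.468 × 10⁻⁴ / 63 = 5.3947 × 10⁻⁵ s⁻².
N = √(5.3947 × 10⁻⁵) = 7.3449 × 10⁻³ rad s⁻¹ → T = 2π/N = 855.45 s = 14.258 min ≈ 14.3 min.

14.3 min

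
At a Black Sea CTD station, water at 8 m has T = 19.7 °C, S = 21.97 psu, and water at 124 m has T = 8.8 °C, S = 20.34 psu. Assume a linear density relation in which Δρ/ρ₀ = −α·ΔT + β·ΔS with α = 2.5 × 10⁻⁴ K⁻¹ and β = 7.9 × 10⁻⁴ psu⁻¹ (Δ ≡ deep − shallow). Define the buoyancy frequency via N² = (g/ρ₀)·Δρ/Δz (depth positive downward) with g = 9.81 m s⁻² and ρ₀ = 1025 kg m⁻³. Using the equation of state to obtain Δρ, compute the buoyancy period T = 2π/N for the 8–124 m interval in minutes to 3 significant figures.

ΔT = -10.9 K, ΔS = -1.63 psu (deep − shallow).
Δρ/ρ₀ = −αΔT + βΔS = 2.725 × 10⁻³ − 1.2877 × 10⁻³ = 1.4373 × 10⁻³, so Δρ ≈ 1.473 kg m⁻³.
N² = (g/ρ₀)·Δρ/Δz = g·(Δρ/ρ₀)/Δz = 9.81 × 1.4373 × 10⁻³ / 116 = 1.2155 × 10⁻⁴ s⁻².
N = √(1.2155 × 10⁻⁴) = 0.011025 rad s⁻¹ → T = 2π/N = 569.90 s = 9.4983 min ≈ 9.50 min.

9.50 min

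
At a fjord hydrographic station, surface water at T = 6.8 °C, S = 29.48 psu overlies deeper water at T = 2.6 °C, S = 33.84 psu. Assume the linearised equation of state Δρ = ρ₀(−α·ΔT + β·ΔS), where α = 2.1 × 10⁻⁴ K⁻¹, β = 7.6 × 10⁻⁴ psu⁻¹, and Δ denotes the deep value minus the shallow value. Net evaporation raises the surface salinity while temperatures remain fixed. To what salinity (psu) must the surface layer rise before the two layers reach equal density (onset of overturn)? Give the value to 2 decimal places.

35.00 psu

Neutral buoyancy requires −α(T_deep − T_surf) + β(S_deep − S_surf′) = 0.
S_surf′ = S_deep − (α/β)·ΔT = 33.84 − (2.1 × 10⁻⁴/7.6 × 10⁻⁴)·(-4.2) = 35.0005 psu.
Increase required: 35.0005 − 29.48 = 5.5205 psu.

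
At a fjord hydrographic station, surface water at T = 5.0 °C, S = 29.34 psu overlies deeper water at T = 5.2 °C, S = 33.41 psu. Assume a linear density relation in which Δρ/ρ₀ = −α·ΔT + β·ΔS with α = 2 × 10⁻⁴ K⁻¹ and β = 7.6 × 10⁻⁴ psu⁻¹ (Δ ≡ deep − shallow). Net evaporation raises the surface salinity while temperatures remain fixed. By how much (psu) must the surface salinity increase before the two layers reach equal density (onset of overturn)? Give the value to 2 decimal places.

Neutral buoyancy requires −α(T_deep − T_surf) + β(S_deep − S_surf′) = 0.
S_surf′ = S_deep − (α/β)·ΔT = 33.41 − (2 × 10⁻⁴/7.6 × 10⁻⁴)·(+0.2) = 33.3574 psu.
Increase required: 33.3574 − 29.34 = 4.0174 psu.

4.02 psu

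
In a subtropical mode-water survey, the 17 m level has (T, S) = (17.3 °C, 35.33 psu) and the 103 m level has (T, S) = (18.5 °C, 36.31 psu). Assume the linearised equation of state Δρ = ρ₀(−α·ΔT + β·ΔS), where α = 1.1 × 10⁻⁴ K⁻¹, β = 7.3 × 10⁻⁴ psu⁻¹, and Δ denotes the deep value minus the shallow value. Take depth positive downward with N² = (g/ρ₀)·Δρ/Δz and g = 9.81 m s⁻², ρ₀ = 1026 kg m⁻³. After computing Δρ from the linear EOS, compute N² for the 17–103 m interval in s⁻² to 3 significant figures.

6.65 × 10⁻⁵ s⁻²

ΔT = +1.2 K, ΔS = +0.98 psu (deep − shallow).
Δρ/ρ₀ = −αΔT + βΔS = -1.32 × 10⁻⁴ + 7.154 × 10⁻⁴ = 5.834 × 10⁻⁴, so Δρ ≈ 0.5986 kg m⁻³.
N² = (g/ρ₀)·Δρ/Δz = g·(Δρ/ρ₀)/Δz = 9.81 × 5.834 × 10⁻⁴ / 86 = 6.6548 × 10⁻⁵ s⁻² ≈ 6.65 × 10⁻⁵ s⁻².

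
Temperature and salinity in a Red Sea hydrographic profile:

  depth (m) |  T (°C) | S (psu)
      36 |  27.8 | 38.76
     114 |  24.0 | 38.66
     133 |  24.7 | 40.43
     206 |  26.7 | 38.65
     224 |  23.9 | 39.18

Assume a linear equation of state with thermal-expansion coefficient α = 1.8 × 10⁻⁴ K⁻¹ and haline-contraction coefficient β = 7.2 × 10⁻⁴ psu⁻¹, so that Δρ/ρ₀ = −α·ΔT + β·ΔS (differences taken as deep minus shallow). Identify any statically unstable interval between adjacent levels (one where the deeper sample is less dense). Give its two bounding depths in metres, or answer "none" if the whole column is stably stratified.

133–206 m

Evaluate Δρ/ρ₀ = −αΔT + βΔS across each adjacent pair:
  36–114 m: −αΔT+βΔS = −(1.8 × 10⁻⁴)(-3.8)+(7.2 × 10⁻⁴)(-0.10) = 6.1 × 10⁻⁴ → stable
  114–133 m: −αΔT+βΔS = −(1.8 × 10⁻⁴)(+0.7)+(7.2 × 10⁻⁴)(+1.77) = 1.1 × 10⁻³ → stable
  133–206 m: −αΔT+βΔS = −(1.8 × 10⁻⁴)(+2.0)+(7.2 × 10⁻⁴)(-1.78) = -1.6 × 10⁻³ → UNSTABLE
  206–224 m: −αΔT+βΔS = −(1.8 × 10⁻⁴)(-2.8)+(7.2 × 10⁻⁴)(+0.53) = 8.9 × 10⁻⁴ → stable
The 133–206 m interval has Δρ < 0: lighter water underlies denser water.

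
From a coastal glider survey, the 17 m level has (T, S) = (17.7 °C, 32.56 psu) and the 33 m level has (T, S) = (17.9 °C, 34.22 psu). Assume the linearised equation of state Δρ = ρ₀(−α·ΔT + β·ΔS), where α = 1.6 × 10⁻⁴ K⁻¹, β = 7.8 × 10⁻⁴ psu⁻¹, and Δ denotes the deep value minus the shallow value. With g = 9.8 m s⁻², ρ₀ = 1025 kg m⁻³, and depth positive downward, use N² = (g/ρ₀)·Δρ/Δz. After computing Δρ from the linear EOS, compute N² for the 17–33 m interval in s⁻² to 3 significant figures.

ΔT = +0.2 K, ΔS = +1.66 psu (deep − shallow).
Δρ/ρ₀ = −αΔT + βΔS = -3.20 × 10⁻⁵ + 1.2948 × 10⁻³ = 1.2628 × 10⁻³, so Δρ ≈ 1.294 kg m⁻³.
N² = (g/ρ₀)·Δρ/Δz = g·(Δρ/ρ₀)/Δz = 9.8 × 1.2628 × 10⁻³ / 16 = 7.7346 × 10⁻⁴ s⁻² ≈ 7.73 × 10⁻⁴ s⁻².

7.73 × 10⁻⁴ s⁻²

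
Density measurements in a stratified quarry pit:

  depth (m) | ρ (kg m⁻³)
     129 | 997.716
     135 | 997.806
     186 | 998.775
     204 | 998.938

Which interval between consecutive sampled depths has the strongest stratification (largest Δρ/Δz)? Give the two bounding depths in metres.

135–186 m

Compute the density gradient over each adjacent pair:
  129–135 m: Δρ/Δz = 0.090/6 = 0.015 kg m⁻⁴
  135–186 m: Δρ/Δz = 0.969/51 = 0.019 kg m⁻⁴
  186–204 m: Δρ/Δz = 0.163/18 = 9.1 × 10⁻³ kg m⁻⁴
The largest gradient is in the 135–186 m interval — the pycnocline.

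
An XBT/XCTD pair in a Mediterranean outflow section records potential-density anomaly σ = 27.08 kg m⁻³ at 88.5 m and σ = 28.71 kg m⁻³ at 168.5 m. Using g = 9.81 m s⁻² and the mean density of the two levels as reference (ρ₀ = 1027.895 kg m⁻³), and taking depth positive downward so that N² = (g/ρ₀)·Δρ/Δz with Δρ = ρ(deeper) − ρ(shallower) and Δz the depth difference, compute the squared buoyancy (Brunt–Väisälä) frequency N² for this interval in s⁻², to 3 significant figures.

1.94 × 10⁻⁴ s⁻²

Δρ = 1028.71 − 1027.08 = 1.63 kg m⁻³ over Δz = 168.5 − 88.5 = 80 m.
N² = (9.81/1027.895) × (1.63/80) = 1.9445 × 10⁻⁴ s⁻² ≈ 1.94 × 10⁻⁴ s⁻².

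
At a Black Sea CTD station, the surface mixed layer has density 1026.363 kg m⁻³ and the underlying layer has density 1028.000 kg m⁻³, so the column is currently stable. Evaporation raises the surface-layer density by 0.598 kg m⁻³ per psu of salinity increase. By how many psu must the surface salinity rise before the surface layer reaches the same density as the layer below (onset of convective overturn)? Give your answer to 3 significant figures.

2.74 psu

Density deficit of the surface layer: 1028.000 − 1026.363 = 1.637 kg m⁻³.
Required change = 1.637 / 0.598 = 2.74 psu.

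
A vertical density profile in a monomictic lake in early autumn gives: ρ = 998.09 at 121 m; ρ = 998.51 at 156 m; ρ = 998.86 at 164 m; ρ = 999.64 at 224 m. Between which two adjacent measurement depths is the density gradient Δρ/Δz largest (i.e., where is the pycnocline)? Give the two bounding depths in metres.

156–164 m

Compute the density gradient over each adjacent pair:
  121–156 m: Δρ/Δz = 0.42/35 = 0.012 kg m⁻⁴
  156–164 m: Δρ/Δz = 0.35/8 = 0.044 kg m⁻⁴
  164–224 m: Δρ/Δz = 0.78/60 = 0.013 kg m⁻⁴
The largest gradient is in the 156–164 m interval — the pycnocline.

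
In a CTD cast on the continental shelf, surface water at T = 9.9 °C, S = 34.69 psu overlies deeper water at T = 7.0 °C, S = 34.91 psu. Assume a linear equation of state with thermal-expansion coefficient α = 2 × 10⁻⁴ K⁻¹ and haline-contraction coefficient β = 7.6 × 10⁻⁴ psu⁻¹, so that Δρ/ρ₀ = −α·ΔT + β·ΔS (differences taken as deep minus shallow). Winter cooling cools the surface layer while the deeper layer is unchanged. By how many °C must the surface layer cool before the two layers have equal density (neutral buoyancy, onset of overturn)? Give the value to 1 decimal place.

Neutral buoyancy requires Δρ = 0, i.e. −α(T_deep − T_surf′) + β(S_deep − S_surf) = 0.
T_surf′ = T_deep − (β/α)·ΔS = 7.0 − (7.6 × 10⁻⁴/2 × 10⁻⁴)·(+0.22) = 6.164 °C.
Cooling required: 9.9 − (6.164) = 3.736 °C.

3.7 °C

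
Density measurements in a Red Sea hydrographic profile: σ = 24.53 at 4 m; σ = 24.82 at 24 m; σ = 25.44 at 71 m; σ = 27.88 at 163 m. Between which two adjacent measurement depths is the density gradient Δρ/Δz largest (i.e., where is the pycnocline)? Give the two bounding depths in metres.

71–163 m

Compute the density gradient over each adjacent pair:
  4–24 m: Δρ/Δz = 0.29/20 = 0.014 kg m⁻⁴
  24–71 m: Δρ/Δz = 0.62/47 = 0.013 kg m⁻⁴
  71–163 m: Δρ/Δz = 2.44/92 = 0.027 kg m⁻⁴
The largest gradient is in the 71–163 m interval — the pycnocline.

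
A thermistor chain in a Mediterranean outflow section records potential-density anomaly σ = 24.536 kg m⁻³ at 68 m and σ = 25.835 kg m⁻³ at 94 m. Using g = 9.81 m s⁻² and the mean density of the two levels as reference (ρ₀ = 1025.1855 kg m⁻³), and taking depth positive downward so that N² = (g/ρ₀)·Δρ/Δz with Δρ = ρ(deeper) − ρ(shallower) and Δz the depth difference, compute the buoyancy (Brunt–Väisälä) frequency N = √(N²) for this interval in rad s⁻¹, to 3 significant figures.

0.0219 rad s⁻¹

Δρ = 1025.835 − 1024.536 = 1.299 kg m⁻³ over Δz = 94 − 68 = 26 m.
N² = (9.81/1025.1855) × (1.299/26) = 4.7808 × 10⁻⁴ s⁻².
N = √(4.7808 × 10⁻⁴) = 0.021865 rad s⁻¹ ≈ 0.0219 rad s⁻¹.
A positive N² confirms static stability across the interval.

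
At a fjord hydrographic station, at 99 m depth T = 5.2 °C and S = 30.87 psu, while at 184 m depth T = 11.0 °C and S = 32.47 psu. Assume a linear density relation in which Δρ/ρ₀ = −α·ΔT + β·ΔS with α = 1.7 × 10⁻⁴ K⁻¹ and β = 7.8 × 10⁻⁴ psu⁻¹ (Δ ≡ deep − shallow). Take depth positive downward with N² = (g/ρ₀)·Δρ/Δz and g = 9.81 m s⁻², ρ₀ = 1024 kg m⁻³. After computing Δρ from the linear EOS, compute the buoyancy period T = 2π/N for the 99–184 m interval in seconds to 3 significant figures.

1.14 × 10³ s

ΔT = +5.8 K, ΔS = +1.60 psu (deep − shallow).
Δρ/ρ₀ = −αΔT + βΔS = -9.86 × 10⁻⁴ + 1.248 × 10⁻³ = 2.62 × 10⁻⁴, so Δρ ≈ 0.2683 kg m⁻³.
N² = (g/ρ₀)·Δρ/Δz = g·(Δρ/ρ₀)/Δz = 9.81 × 2.62 × 10⁻⁴ / 85 = 3.0238 × 10⁻⁵ s⁻².
N = √(3.0238 × 10⁻⁵) = 5.4989 × 10⁻³ rad s⁻¹ → T = 2π/N = 1.1426 × 10³ s ≈ 1.14 × 10³ s.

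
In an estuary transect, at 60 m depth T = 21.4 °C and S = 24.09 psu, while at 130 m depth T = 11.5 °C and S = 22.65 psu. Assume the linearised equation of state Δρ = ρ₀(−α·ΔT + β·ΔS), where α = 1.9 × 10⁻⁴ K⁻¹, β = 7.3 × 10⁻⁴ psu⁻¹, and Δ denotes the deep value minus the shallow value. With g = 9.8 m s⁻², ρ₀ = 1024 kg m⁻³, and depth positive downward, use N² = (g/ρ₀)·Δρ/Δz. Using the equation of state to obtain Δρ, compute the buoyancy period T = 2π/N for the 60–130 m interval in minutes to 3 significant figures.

ΔT = -9.9 K, ΔS = -1.44 psu (deep − shallow).
Δρ/ρ₀ = −αΔT + βΔS = 1.881 × 10⁻³ − 1.0512 × 10⁻³ = 8.298 × 10⁻⁴, so Δρ ≈ 0.8497 kg m⁻³.
N² = (g/ρ₀)·Δρ/Δz = g·(Δρ/ρ₀)/Δz = 9.8 × 8.298 × 10⁻⁴ / 70 = 1.1617 × 10⁻⁴ s⁻².
N = √(1.1617 × 10⁻⁴) = 0.010778 rad s⁻¹ → T = 2π/N = 582.96 s = 9.7160 min ≈ 9.72 min.

9.72 min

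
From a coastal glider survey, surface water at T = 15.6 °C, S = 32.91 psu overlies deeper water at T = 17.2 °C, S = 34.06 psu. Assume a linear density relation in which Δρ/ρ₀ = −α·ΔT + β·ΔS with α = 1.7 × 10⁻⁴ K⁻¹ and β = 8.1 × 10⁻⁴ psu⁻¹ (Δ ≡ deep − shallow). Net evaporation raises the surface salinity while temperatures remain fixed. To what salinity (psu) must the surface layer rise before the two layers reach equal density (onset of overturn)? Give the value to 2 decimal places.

33.72 psu

Neutral buoyancy requires −α(T_deep − T_surf) + β(S_deep − S_surf′) = 0.
S_surf′ = S_deep − (α/β)·ΔT = 34.06 − (1.7 × 10⁻⁴/8.1 × 10⁻⁴)·(+1.6) = 33.7242 psu.
Increase required: 33.7242 − 32.91 = 0.8142 psu.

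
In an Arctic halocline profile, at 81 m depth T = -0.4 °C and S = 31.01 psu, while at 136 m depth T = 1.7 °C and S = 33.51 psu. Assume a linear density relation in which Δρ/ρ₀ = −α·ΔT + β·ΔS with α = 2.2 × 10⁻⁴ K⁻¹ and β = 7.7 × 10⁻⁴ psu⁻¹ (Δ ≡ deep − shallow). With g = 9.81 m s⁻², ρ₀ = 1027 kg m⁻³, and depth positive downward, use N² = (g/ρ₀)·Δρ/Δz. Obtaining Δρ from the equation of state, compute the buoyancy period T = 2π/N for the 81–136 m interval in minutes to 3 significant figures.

6.48 min

ΔT = +2.1 K, ΔS = +2.50 psu (deep − shallow).
Δρ/ρ₀ = −αΔT + βΔS = -4.62 × 10⁻⁴ + 1.925 × 10⁻³ = 1.463 × 10⁻³, so Δρ ≈ 1.503 kg m⁻³.
N² = (g/ρ₀)·Δρ/Δz = g·(Δρ/ρ₀)/Δz = 9.81 × 1.463 × 10⁻³ / 55 = 2.6095 × 10⁻⁴ s⁻².
N = √(2.6095 × 10⁻⁴) = 0.016154 rad s⁻¹ → T = 2π/N = 388.96 s = 6.4827 min ≈ 6.48 min.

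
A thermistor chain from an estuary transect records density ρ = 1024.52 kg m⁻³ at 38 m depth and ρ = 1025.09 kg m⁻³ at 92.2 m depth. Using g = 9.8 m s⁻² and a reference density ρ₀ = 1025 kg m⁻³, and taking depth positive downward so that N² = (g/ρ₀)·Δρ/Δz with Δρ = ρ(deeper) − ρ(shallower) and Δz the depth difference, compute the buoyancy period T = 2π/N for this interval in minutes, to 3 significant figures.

Δρ = 1025.09 − 1024.52 = 0.57 kg m⁻³ over Δz = 92.2 − 38 = 54.2 m.
N² = (9.8/1025) × (0.57/54.2) = 1.0055 × 10⁻⁴ s⁻².
N = √(1.0055 × 10⁻⁴) = 0.010027 rad s⁻¹, so T = 2π/N = 626.63 s = 10.444 min ≈ 10.4 min.

10.4 min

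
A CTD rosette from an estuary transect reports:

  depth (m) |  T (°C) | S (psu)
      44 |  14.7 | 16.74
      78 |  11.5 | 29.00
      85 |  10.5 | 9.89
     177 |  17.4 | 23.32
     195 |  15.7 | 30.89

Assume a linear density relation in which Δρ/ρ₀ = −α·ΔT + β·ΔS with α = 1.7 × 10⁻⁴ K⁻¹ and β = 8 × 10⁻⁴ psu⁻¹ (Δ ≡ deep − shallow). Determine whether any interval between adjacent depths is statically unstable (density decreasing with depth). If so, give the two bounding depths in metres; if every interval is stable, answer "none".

Evaluate Δρ/ρ₀ = −αΔT + βΔS across each adjacent pair:
  44–78 m: −αΔT+βΔS = −(1.7 × 10⁻⁴)(-3.2)+(8 × 10⁻⁴)(+12.26) = 0.010 → stable
  78–85 m: −αΔT+βΔS = −(1.7 × 10⁻⁴)(-1.0)+(8 × 10⁻⁴)(-19.11) = -0.015 → UNSTABLE
  85–177 m: −αΔT+βΔS = −(1.7 × 10⁻⁴)(+6.9)+(8 × 10⁻⁴)(+13.43) = 9.6 × 10⁻³ → stable
  177–195 m: −αΔT+βΔS = −(1.7 × 10⁻⁴)(-1.7)+(8 × 10⁻⁴)(+7.57) = 6.3 × 10⁻³ → stable
The 78–85 m interval has Δρ < 0: lighter water underlies denser water.

78–85 m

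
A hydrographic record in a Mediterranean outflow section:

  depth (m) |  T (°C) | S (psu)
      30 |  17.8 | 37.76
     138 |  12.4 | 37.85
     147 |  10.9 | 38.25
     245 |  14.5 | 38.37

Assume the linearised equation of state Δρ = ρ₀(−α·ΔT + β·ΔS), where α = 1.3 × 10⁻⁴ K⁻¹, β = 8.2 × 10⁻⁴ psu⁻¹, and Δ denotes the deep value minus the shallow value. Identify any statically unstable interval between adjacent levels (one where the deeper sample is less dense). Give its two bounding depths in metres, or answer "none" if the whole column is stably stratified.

147–245 m

Evaluate Δρ/ρ₀ = −αΔT + βΔS across each adjacent pair:
  30–138 m: −αΔT+βΔS = −(1.3 × 10⁻⁴)(-5.4)+(8.2 × 10⁻⁴)(+0.09) = 7.8 × 10⁻⁴ → stable
  138–147 m: −αΔT+βΔS = −(1.3 × 10⁻⁴)(-1.5)+(8.2 × 10⁻⁴)(+0.40) = 5.2 × 10⁻⁴ → stable
  147–245 m: −αΔT+βΔS = −(1.3 × 10⁻⁴)(+3.6)+(8.2 × 10⁻⁴)(+0.12) = -3.7 × 10⁻⁴ → UNSTABLE
The 147–245 m interval has Δρ < 0: lighter water underlies denser water.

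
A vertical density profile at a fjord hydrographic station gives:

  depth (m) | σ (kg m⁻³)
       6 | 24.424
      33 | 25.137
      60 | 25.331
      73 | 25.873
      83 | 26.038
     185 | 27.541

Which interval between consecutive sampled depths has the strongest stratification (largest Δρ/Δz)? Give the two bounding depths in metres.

60–73 m

Compute the density gradient over each adjacent pair:
  6–33 m: Δρ/Δz = 0.713/27 = 0.026 kg m⁻⁴
  33–60 m: Δρ/Δz = 0.194/27 = 7.2 × 10⁻³ kg m⁻⁴
  60–73 m: Δρ/Δz = 0.542/13 = 0.042 kg m⁻⁴
  73–83 m: Δρ/Δz = 0.165/10 = 0.017 kg m⁻⁴
  83–185 m: Δρ/Δz = 1.503/102 = 0.015 kg m⁻⁴
The largest gradient is in the 60–73 m interval — the pycnocline.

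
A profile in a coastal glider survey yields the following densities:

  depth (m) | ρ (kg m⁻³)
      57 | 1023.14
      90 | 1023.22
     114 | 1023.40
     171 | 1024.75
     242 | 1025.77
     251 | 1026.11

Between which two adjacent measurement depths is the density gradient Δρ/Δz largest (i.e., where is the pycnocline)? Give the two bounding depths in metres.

Compute the density gradient over each adjacent pair:
  57–90 m: Δρ/Δz = 0.08/33 = 2.4 × 10⁻³ kg m⁻⁴
  90–114 m: Δρ/Δz = 0.18/24 = 7.5 × 10⁻³ kg m⁻⁴
  114–171 m: Δρ/Δz = 1.35/57 = 0.024 kg m⁻⁴
  171–242 m: Δρ/Δz = 1.02/71 = 0.014 kg m⁻⁴
  242–251 m: Δρ/Δz = 0.34/9 = 0.038 kg m⁻⁴
The largest gradient is in the 242–251 m interval — the pycnocline.

242–251 m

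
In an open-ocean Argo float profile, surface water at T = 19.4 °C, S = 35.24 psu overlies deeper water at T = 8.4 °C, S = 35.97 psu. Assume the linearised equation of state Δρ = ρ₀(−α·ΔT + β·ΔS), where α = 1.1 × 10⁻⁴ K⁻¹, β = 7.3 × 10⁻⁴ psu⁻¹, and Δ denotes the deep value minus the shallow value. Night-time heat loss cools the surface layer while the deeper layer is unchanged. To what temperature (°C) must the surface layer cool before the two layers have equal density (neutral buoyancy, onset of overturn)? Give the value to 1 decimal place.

3.6 °C

Neutral buoyancy requires Δρ = 0, i.e. −α(T_deep − T_surf′) + β(S_deep − S_surf) = 0.
T_surf′ = T_deep − (β/α)·ΔS = 8.4 − (7.3 × 10⁻⁴/1.1 × 10⁻⁴)·(+0.73) = 3.555 °C.
Cooling required: 19.4 − (3.555) = 15.845 °C.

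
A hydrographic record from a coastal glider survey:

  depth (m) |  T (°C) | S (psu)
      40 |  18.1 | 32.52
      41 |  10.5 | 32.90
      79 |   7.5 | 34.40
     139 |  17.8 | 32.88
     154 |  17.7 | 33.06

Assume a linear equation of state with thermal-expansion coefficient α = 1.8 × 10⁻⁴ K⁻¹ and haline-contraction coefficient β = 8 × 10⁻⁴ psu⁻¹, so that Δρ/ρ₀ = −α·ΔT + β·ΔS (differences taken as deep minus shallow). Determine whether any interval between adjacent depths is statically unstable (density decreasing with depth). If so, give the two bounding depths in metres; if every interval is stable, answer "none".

Evaluate Δρ/ρ₀ = −αΔT + βΔS across each adjacent pair:
  40–41 m: −αΔT+βΔS = −(1.8 × 10⁻⁴)(-7.6)+(8 × 10⁻⁴)(+0.38) = 1.7 × 10⁻³ → stable
  41–79 m: −αΔT+βΔS = −(1.8 × 10⁻⁴)(-3.0)+(8 × 10⁻⁴)(+1.50) = 1.7 × 10⁻³ → stable
  79–139 m: −αΔT+βΔS = −(1.8 × 10⁻⁴)(+10.3)+(8 × 10⁻⁴)(-1.52) = -3.1 × 10⁻³ → UNSTABLE
  139–154 m: −αΔT+βΔS = −(1.8 × 10⁻⁴)(-0.1)+(8 × 10⁻⁴)(+0.18) = 1.6 × 10⁻⁴ → stable
The 79–139 m interval has Δρ < 0: lighter water underlies denser water.

79–139 m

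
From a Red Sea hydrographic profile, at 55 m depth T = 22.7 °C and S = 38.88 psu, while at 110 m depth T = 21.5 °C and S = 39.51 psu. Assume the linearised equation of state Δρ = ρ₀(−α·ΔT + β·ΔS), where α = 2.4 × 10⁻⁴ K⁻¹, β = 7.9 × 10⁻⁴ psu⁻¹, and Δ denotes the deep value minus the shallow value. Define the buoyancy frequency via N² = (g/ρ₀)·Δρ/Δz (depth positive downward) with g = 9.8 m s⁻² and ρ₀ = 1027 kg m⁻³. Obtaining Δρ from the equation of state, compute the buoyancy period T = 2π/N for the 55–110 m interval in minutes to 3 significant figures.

8.85 min

ΔT = -1.2 K, ΔS = +0.63 psu (deep − shallow).
Δρ/ρ₀ = −αΔT + βΔS = 2.88 × 10⁻⁴ + 4.977 × 10⁻⁴ = 7.857 × 10⁻⁴, so Δρ ≈ 0.8069 kg m⁻³.
N² = (g/ρ₀)·Δρ/Δz = g·(Δρ/ρ₀)/Δz = 9.8 × 7.857 × 10⁻⁴ / 55 = 1.4000 × 10⁻⁴ s⁻².
N = √(1.4000 × 10⁻⁴) = 0.011832 rad s⁻¹ → T = 2π/N = 531.03 s = 8.8505 min ≈ 8.85 min.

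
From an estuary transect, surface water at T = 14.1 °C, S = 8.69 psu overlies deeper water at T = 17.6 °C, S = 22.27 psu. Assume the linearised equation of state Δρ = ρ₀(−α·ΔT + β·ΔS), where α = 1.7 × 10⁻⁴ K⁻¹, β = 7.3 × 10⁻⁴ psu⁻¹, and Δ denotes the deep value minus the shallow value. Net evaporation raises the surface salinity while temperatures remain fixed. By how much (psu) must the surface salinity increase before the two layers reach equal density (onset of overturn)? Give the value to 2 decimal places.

12.76 psu

Neutral buoyancy requires −α(T_deep − T_surf) + β(S_deep − S_surf′) = 0.
S_surf′ = S_deep − (α/β)·ΔT = 22.27 − (1.7 × 10⁻⁴/7.3 × 10⁻⁴)·(+3.5) = 21.4549 psu.
Increase required: 21.4549 − 8.69 = 12.7649 psu.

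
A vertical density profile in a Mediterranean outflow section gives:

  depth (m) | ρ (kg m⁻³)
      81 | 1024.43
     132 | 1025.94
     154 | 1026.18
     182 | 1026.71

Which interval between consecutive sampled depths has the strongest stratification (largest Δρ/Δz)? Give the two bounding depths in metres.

Compute the density gradient over each adjacent pair:
  81–132 m: Δρ/Δz = 1.51/51 = 0.030 kg m⁻⁴
  132–154 m: Δρ/Δz = 0.24/22 = 0.011 kg m⁻⁴
  154–182 m: Δρ/Δz = 0.53/28 = 0.019 kg m⁻⁴
The largest gradient is in the 81–132 m interval — the pycnocline.

81–132 m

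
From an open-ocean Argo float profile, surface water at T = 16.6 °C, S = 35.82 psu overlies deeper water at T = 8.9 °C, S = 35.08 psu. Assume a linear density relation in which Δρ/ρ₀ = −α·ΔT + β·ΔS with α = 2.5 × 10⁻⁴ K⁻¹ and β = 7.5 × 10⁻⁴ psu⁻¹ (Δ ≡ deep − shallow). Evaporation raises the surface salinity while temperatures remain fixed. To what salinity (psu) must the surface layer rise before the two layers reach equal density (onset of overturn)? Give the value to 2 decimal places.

37.65 psu

Neutral buoyancy requires −α(T_deep − T_surf) + β(S_deep − S_surf′) = 0.
S_surf′ = S_deep − (α/β)·ΔT = 35.08 − (2.5 × 10⁻⁴/7.5 × 10⁻⁴)·(-7.7) = 37.6467 psu.
Increase required: 37.6467 − 35.82 = 1.8267 psu.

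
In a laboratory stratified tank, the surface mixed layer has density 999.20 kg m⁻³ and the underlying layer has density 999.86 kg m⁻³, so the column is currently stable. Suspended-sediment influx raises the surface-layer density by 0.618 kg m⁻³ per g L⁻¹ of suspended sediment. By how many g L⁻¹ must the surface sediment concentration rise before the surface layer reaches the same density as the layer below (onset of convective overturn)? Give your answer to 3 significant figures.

1.07 g L⁻¹

Density deficit of the surface layer: 999.86 − 999.20 = 0.66 kg m⁻³.
Required change = 0.66 / 0.618 = 1.07 g L⁻¹.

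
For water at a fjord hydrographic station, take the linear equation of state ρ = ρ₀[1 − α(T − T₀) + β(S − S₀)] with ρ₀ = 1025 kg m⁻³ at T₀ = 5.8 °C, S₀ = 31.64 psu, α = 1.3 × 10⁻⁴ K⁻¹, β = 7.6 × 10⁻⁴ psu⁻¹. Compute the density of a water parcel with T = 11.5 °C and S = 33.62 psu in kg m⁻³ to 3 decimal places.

T − T₀ = +5.7 K, S − S₀ = +1.98 psu.
Bracket = 1 − α·(+5.7) + β·(+1.98) = 1 + (7.638 × 10⁻⁴) = 1.0007638.
ρ = 1025 × 1.0007638 = 1025.783 kg m⁻³.

1025.783 kg m⁻³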